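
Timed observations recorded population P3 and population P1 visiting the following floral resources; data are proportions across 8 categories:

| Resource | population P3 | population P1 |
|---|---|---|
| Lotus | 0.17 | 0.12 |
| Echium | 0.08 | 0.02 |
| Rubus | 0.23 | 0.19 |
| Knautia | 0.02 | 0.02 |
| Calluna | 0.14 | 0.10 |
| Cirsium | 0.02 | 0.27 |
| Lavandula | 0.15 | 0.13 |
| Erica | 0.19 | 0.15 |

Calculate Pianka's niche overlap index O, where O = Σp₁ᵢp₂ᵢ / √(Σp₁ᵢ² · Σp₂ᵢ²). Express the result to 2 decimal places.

0.78

Σ p₁ᵢp₂ᵢ = 0.0204 + 0.0016 + 0.0437 + 0.0004 + 0.0140 + 0.0054 + 0.0195 + 0.0285 = 0.1335
Σp_1ᵢ² = 0.17² + 0.08² + 0.23² + 0.02² + 0.14² + 0.02² + 0.15² + 0.19² = 0.0289 + 0.0064 + 0.0529 + 0.0004 + 0.0196 + 0.0004 + 0.0225 + 0.0361 = 0.1672
Σp_2ᵢ² = 0.12² + 0.02² + 0.19² + 0.02² + 0.10² + 0.27² + 0.13² + 0.15² = 0.0144 + 0.0004 + 0.0361 + 0.0004 + 0.0100 + 0.0729 + 0.0169 + 0.0225 = 0.1736
O = 0.1335 / √(0.1672 × 0.1736) = 0.1335 / 0.17037 = 0.7836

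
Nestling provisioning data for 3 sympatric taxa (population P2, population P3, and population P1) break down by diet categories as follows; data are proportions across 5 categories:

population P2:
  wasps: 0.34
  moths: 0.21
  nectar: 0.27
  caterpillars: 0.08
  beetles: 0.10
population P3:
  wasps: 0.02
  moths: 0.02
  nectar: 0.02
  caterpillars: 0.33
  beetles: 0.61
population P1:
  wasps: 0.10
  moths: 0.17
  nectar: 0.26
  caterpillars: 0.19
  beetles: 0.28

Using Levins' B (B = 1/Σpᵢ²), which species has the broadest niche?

population P1

Σp_P2ᵢ² = 0.34² + 0.21² + 0.27² + 0.08² + 0.10² = 0.1156 + 0.0441 + 0.0729 + 0.0064 + 0.0100 = 0.2490
B_P2 = 1 / 0.2490 = 4.0161
Σp_P3ᵢ² = 0.02² + 0.02² + 0.02² + 0.33² + 0.61² = 0.0004 + 0.0004 + 0.0004 + 0.1089 + 0.3721 = 0.4822
B_P3 = 1 / 0.4822 = 2.0738
Σp_P1ᵢ² = 0.10² + 0.17² + 0.26² + 0.19² + 0.28² = 0.0100 + 0.0289 + 0.0676 + 0.0361 + 0.0784 = 0.2210
B_P1 = 1 / 0.2210 = 4.5249
Highest B → broadest niche (most generalist): population P1 (B = 4.52).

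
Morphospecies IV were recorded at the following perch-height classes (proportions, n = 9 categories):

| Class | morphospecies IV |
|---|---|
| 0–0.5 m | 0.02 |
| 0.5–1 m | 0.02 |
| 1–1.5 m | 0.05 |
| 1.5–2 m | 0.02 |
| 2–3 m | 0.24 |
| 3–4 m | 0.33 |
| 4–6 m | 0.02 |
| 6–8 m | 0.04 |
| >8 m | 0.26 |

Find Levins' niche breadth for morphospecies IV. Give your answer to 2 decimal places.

Σpᵢ² = 0.02² + 0.02² + 0.05² + 0.02² + 0.24² + 0.33² + 0.02² + 0.04² + 0.26² = 0.0004 + 0.0004 + 0.0025 + 0.0004 + 0.0576 + 0.1089 + 0.0004 + 0.0016 + 0.0676 = 0.2398
B = 1 / 0.2398 = 4.1701

4.17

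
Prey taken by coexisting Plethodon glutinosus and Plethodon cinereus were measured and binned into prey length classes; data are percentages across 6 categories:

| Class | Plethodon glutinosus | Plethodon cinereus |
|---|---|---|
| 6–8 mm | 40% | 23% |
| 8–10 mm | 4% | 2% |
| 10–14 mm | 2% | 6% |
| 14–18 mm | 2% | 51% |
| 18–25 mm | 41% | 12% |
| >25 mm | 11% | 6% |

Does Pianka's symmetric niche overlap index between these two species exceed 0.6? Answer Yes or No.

Convert percentages to proportions (divide by 100).
Σ p₁ᵢp₂ᵢ = 0.0920 + 0.0008 + 0.0012 + 0.0102 + 0.0492 + 0.0066 = 0.1600
Σp_1ᵢ² = 0.40² + 0.04² + 0.02² + 0.02² + 0.41² + 0.11² = 0.1600 + 0.0016 + 0.0004 + 0.0004 + 0.1681 + 0.0121 = 0.3426
Σp_2ᵢ² = 0.23² + 0.02² + 0.06² + 0.51² + 0.12² + 0.06² = 0.0529 + 0.0004 + 0.0036 + 0.2601 + 0.0144 + 0.0036 = 0.3350
O = 0.1600 / √(0.3426 × 0.3350) = 0.1600 / 0.33878 = 0.4723
O = 0.4723 < 0.6 → No.

No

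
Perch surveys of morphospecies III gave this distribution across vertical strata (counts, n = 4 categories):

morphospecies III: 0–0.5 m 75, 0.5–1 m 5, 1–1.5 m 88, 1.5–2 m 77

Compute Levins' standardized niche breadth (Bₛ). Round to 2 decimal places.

0.70

Proportions for morphospecies III (n=245): 75/245=0.3061, 5/245=0.0204, 88/245=0.3592, 77/245=0.3143
Σpᵢ² = 0.3061² + 0.0204² + 0.3592² + 0.3143² = 0.093697 + 0.000416 + 0.129025 + 0.098784 = 0.321922
B = 1 / 0.321922 = 3.1063
Bₛ = (B − 1)/(n − 1) = (3.1063 − 1)/(4 − 1) = 2.1063/3 = 0.7021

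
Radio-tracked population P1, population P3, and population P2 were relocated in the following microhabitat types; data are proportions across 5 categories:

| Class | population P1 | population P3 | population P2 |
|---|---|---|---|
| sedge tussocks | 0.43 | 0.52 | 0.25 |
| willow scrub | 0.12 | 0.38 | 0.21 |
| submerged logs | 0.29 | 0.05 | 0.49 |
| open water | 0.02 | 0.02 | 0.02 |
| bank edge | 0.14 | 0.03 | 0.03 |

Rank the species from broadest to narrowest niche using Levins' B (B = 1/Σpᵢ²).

population P1 > population P2 > population P3

Σp_P1ᵢ² = 0.43² + 0.12² + 0.29² + 0.02² + 0.14² = 0.1849 + 0.0144 + 0.0841 + 0.0004 + 0.0196 = 0.3034
B_P1 = 1 / 0.3034 = 3.2960
Σp_P3ᵢ² = 0.52² + 0.38² + 0.05² + 0.02² + 0.03² = 0.2704 + 0.1444 + 0.0025 + 0.0004 + 0.0009 = 0.4186
B_P3 = 1 / 0.4186 = 2.3889
Σp_P2ᵢ² = 0.25² + 0.21² + 0.49² + 0.02² + 0.03² = 0.0625 + 0.0441 + 0.2401 + 0.0004 + 0.0009 = 0.3480
B_P2 = 1 / 0.3480 = 2.8736
Ranking by B (broadest → narrowest): population P1 (3.30) > population P2 (2.87) > population P3 (2.39)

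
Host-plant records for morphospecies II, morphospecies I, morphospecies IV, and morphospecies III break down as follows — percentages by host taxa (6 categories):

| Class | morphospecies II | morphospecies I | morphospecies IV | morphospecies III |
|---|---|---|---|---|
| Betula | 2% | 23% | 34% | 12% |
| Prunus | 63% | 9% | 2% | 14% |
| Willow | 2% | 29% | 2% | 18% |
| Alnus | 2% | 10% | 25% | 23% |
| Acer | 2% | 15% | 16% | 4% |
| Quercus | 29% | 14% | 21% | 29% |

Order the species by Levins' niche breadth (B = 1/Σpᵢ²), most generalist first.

Convert percentages to proportions (divide by 100).
Σp_IIᵢ² = 0.02² + 0.63² + 0.02² + 0.02² + 0.02² + 0.29² = 0.0004 + 0.3969 + 0.0004 + 0.0004 + 0.0004 + 0.0841 = 0.4826
B_II = 1 / 0.4826 = 2.0721
Σp_Iᵢ² = 0.23² + 0.09² + 0.29² + 0.10² + 0.15² + 0.14² = 0.0529 + 0.0081 + 0.0841 + 0.0100 + 0.0225 + 0.0196 = 0.1972
B_I = 1 / 0.1972 = 5.0710
Σp_IVᵢ² = 0.34² + 0.02² + 0.02² + 0.25² + 0.16² + 0.21² = 0.1156 + 0.0004 + 0.0004 + 0.0625 + 0.0256 + 0.0441 = 0.2486
B_IV = 1 / 0.2486 = 4.0225
Σp_IIIᵢ² = 0.12² + 0.14² + 0.18² + 0.23² + 0.04² + 0.29² = 0.0144 + 0.0196 + 0.0324 + 0.0529 + 0.0016 + 0.0841 = 0.2050
B_III = 1 / 0.2050 = 4.8780
Ranking by B (broadest → narrowest): morphospecies I (5.07) > morphospecies III (4.88) > morphospecies IV (4.02) > morphospecies II (2.07)

morphospecies I > morphospecies III > morphospecies IV > morphospecies II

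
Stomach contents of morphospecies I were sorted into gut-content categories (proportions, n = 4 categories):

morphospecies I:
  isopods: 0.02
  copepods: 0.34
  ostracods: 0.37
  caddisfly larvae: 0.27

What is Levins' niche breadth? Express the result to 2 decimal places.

3.07

Σpᵢ² = 0.02² + 0.34² + 0.37² + 0.27² = 0.0004 + 0.1156 + 0.1369 + 0.0729 = 0.3258
B = 1 / 0.3258 = 3.0694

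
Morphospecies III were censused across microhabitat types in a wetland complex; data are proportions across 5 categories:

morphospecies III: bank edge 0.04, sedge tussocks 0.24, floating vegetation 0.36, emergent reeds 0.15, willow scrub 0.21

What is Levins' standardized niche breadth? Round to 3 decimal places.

0.729

Σpᵢ² = 0.04² + 0.24² + 0.36² + 0.15² + 0.21² = 0.0016 + 0.0576 + 0.1296 + 0.0225 + 0.0441 = 0.2554
B = 1 / 0.2554 = 3.91543
Bₛ = (B − 1)/(n − 1) = (3.91543 − 1)/(5 − 1) = 2.91543/4 = 0.72886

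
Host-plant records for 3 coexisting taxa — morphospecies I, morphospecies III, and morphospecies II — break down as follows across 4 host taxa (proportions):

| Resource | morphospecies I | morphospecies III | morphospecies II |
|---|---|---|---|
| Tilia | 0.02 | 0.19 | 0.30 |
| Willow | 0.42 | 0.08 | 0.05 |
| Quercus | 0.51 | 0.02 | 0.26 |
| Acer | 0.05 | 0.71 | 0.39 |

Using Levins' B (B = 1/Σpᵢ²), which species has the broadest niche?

morphospecies II

Σp_Iᵢ² = 0.02² + 0.42² + 0.51² + 0.05² = 0.0004 + 0.1764 + 0.2601 + 0.0025 = 0.4394
B_I = 1 / 0.4394 = 2.2758
Σp_IIIᵢ² = 0.19² + 0.08² + 0.02² + 0.71² = 0.0361 + 0.0064 + 0.0004 + 0.5041 = 0.5470
B_III = 1 / 0.5470 = 1.8282
Σp_IIᵢ² = 0.30² + 0.05² + 0.26² + 0.39² = 0.0900 + 0.0025 + 0.0676 + 0.1521 = 0.3122
B_II = 1 / 0.3122 = 3.2031
Highest B → broadest niche (most generalist): morphospecies II (B = 3.20).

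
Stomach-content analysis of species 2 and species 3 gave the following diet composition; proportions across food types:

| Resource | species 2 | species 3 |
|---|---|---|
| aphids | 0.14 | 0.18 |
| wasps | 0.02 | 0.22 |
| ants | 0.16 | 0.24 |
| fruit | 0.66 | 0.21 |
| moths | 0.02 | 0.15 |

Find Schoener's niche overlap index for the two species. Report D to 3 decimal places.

Σ|p₁ᵢ − p₂ᵢ| = 0.04 + 0.20 + 0.08 + 0.45 + 0.13 = 0.90
D = 1 − ½ × 0.90 = 1 − 0.450 = 0.55000

0.550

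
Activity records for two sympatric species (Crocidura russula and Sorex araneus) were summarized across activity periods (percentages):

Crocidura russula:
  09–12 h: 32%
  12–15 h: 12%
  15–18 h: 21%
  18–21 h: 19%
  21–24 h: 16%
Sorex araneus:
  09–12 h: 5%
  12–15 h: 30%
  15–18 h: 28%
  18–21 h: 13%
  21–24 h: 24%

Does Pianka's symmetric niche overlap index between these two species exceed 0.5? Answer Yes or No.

Convert percentages to proportions (divide by 100).
Σ p₁ᵢp₂ᵢ = 0.0160 + 0.0360 + 0.0588 + 0.0247 + 0.0384 = 0.1739
Σp_1ᵢ² = 0.32² + 0.12² + 0.21² + 0.19² + 0.16² = 0.1024 + 0.0144 + 0.0441 + 0.0361 + 0.0256 = 0.2226
Σp_2ᵢ² = 0.05² + 0.30² + 0.28² + 0.13² + 0.24² = 0.0025 + 0.0900 + 0.0784 + 0.0169 + 0.0576 = 0.2454
O = 0.1739 / √(0.2226 × 0.2454) = 0.1739 / 0.23372 = 0.7441
O = 0.7441 > 0.5 → Yes.

Yes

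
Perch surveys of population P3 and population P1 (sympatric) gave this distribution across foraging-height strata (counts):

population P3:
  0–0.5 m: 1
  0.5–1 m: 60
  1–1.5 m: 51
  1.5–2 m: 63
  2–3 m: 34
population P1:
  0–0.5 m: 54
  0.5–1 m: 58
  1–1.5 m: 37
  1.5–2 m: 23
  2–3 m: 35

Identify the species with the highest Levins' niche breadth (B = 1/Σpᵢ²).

Proportions for population P3 (n=209): 1/209=0.0048, 60/209=0.2871, 51/209=0.2440, 63/209=0.3014, 34/209=0.1627
Proportions for population P1 (n=207): 54/207=0.2609, 58/207=0.2802, 37/207=0.1787, 23/207=0.1111, 35/207=0.1691
Σp_P3ᵢ² = 0.0048² + 0.2871² + 0.2440² + 0.3014² + 0.1627² = 0.000023 + 0.082426 + 0.059536 + 0.090842 + 0.026471 = 0.259298
B_P3 = 1 / 0.259298 = 3.8566
Σp_P1ᵢ² = 0.2609² + 0.2802² + 0.1787² + 0.1111² + 0.1691² = 0.068069 + 0.078512 + 0.031934 + 0.012343 + 0.028595 = 0.219453
B_P1 = 1 / 0.219453 = 4.5568
Highest B → broadest niche (most generalist): population P1 (B = 4.56).

population P1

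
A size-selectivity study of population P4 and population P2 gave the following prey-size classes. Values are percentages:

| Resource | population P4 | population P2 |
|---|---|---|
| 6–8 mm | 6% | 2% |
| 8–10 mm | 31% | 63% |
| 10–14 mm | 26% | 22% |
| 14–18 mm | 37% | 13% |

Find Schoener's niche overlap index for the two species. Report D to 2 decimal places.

0.68

Convert percentages to proportions (divide by 100).
Σ|p₁ᵢ − p₂ᵢ| = 0.04 + 0.32 + 0.04 + 0.24 = 0.64
D = 1 − ½ × 0.64 = 1 − 0.320 = 0.6800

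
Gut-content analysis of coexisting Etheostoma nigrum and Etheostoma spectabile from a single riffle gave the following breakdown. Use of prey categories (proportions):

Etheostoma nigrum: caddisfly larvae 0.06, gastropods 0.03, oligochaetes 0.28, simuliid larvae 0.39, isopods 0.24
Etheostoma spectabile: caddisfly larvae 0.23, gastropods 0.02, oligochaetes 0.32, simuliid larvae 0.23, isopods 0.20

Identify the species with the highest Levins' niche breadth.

Σp_nigrᵢ² = 0.06² + 0.03² + 0.28² + 0.39² + 0.24² = 0.0036 + 0.0009 + 0.0784 + 0.1521 + 0.0576 = 0.2926
B_nigr = 1 / 0.2926 = 3.4176
Σp_specᵢ² = 0.23² + 0.02² + 0.32² + 0.23² + 0.20² = 0.0529 + 0.0004 + 0.1024 + 0.0529 + 0.0400 = 0.2486
B_spec = 1 / 0.2486 = 4.0225
Highest B → broadest niche (most generalist): Etheostoma spectabile (B = 4.02).

Etheostoma spectabile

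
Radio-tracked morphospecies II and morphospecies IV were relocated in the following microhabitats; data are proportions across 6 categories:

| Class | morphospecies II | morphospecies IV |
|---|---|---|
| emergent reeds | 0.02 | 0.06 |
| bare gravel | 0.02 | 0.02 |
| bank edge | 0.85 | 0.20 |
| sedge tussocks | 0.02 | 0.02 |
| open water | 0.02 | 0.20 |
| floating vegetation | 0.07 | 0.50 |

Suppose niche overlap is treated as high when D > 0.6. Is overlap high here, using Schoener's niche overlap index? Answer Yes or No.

Σ|p₁ᵢ − p₂ᵢ| = 0.04 + 0.00 + 0.65 + 0.00 + 0.18 + 0.43 = 1.30
D = 1 − ½ × 1.30 = 1 − 0.650 = 0.3500
D = 0.3500 < 0.6 → No.

No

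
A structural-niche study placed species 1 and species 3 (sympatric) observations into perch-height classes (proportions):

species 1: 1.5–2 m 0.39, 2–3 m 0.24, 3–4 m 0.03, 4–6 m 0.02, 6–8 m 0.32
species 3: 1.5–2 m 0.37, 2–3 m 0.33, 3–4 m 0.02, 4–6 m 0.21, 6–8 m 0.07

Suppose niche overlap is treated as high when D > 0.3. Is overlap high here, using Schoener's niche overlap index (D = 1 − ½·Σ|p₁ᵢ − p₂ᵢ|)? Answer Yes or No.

Σ|p₁ᵢ − p₂ᵢ| = 0.02 + 0.09 + 0.01 + 0.19 + 0.25 = 0.56
D = 1 − ½ × 0.56 = 1 − 0.280 = 0.7200
D = 0.7200 > 0.3 → Yes.

Yes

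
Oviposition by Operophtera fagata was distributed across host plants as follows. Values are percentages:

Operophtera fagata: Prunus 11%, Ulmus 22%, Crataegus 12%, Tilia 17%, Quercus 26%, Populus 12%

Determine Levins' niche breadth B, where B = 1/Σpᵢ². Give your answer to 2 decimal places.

5.38

Convert percentages to proportions (divide by 100).
Σpᵢ² = 0.11² + 0.22² + 0.12² + 0.17² + 0.26² + 0.12² = 0.0121 + 0.0484 + 0.0144 + 0.0289 + 0.0676 + 0.0144 = 0.1858
B = 1 / 0.1858 = 5.3821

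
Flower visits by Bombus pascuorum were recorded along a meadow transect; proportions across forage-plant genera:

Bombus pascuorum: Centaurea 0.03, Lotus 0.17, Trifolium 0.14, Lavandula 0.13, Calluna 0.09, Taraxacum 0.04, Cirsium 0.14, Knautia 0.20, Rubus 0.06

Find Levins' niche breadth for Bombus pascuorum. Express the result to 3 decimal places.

Σpᵢ² = 0.03² + 0.17² + 0.14² + 0.13² + 0.09² + 0.04² + 0.14² + 0.20² + 0.06² = 0.0009 + 0.0289 + 0.0196 + 0.0169 + 0.0081 + 0.0016 + 0.0196 + 0.0400 + 0.0036 = 0.1392
B = 1 / 0.1392 = 7.18391

7.184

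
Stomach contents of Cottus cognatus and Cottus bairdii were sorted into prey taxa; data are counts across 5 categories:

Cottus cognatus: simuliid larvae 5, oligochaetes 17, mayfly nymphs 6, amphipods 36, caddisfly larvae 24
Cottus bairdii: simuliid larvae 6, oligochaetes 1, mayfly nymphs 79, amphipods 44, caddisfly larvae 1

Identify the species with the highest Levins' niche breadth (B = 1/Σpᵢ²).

Proportions for Cottus cognatus (n=88): 5/88=0.0568, 17/88=0.1932, 6/88=0.0682, 36/88=0.4091, 24/88=0.2727
Proportions for Cottus bairdii (n=131): 6/131=0.0458, 1/131=0.0076, 79/131=0.6031, 44/131=0.3359, 1/131=0.0076
Σp_cognᵢ² = 0.0568² + 0.1932² + 0.0682² + 0.4091² + 0.2727² = 0.003226 + 0.037326 + 0.004651 + 0.167363 + 0.074365 = 0.286931
B_cogn = 1 / 0.286931 = 3.4852
Σp_bairᵢ² = 0.0458² + 0.0076² + 0.6031² + 0.3359² + 0.0076² = 0.002098 + 0.000058 + 0.363730 + 0.112829 + 0.000058 = 0.478773
B_bair = 1 / 0.478773 = 2.0887
Highest B → broadest niche (most generalist): Cottus cognatus (B = 3.49).

Cottus cognatus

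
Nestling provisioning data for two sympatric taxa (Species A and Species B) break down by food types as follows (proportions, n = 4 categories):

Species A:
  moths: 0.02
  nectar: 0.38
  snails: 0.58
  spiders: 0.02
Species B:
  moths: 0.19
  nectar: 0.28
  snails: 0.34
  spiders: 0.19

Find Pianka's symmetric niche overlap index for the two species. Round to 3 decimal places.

0.869

Σ p₁ᵢp₂ᵢ = 0.0038 + 0.1064 + 0.1972 + 0.0038 = 0.3112
Σp_1ᵢ² = 0.02² + 0.38² + 0.58² + 0.02² = 0.0004 + 0.1444 + 0.3364 + 0.0004 = 0.4816
Σp_2ᵢ² = 0.19² + 0.28² + 0.34² + 0.19² = 0.0361 + 0.0784 + 0.1156 + 0.0361 = 0.2662
O = 0.3112 / √(0.4816 × 0.2662) = 0.3112 / 0.358053 = 0.86915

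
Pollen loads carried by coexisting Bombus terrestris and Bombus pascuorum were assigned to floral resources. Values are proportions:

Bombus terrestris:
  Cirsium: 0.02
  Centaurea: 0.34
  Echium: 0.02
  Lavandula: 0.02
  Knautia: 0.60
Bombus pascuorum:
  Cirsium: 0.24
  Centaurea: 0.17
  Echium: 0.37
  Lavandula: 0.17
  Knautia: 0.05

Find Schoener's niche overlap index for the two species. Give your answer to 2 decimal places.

0.28

Σ|p₁ᵢ − p₂ᵢ| = 0.22 + 0.17 + 0.35 + 0.15 + 0.55 = 1.44
D = 1 − ½ × 1.44 = 1 − 0.720 = 0.2800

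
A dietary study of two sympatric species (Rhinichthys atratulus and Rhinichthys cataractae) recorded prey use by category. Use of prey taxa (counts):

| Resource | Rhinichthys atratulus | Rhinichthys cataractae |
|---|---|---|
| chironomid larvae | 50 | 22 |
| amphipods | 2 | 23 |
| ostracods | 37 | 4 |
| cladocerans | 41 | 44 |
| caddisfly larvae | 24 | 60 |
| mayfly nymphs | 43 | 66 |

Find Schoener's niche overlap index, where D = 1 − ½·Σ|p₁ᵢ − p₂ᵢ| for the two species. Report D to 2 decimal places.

0.67

Proportions for Rhinichthys atratulus (n=197): 50/197=0.2538, 2/197=0.0102, 37/197=0.1878, 41/197=0.2081, 24/197=0.1218, 43/197=0.2183
Proportions for Rhinichthys cataractae (n=219): 22/219=0.1005, 23/219=0.1050, 4/219=0.0183, 44/219=0.2009, 60/219=0.2740, 66/219=0.3014
Σ|p₁ᵢ − p₂ᵢ| = 0.1533 + 0.0948 + 0.1695 + 0.0072 + 0.1522 + 0.0831 = 0.6601
D = 1 − ½ × 0.6601 = 1 − 0.33005 = 0.66995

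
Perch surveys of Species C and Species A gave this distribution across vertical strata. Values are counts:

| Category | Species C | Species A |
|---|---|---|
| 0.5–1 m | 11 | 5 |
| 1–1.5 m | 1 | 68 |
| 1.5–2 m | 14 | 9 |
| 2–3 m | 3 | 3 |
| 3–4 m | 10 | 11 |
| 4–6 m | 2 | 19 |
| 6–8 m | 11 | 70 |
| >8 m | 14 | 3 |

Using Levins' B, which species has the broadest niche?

Species C

Proportions for Species C (n=66): 11/66=0.1667, 1/66=0.0152, 14/66=0.2121, 3/66=0.0455, 10/66=0.1515, 2/66=0.0303, 11/66=0.1667, 14/66=0.2121
Proportions for Species A (n=188): 5/188=0.0266, 68/188=0.3617, 9/188=0.0479, 3/188=0.0160, 11/188=0.0585, 19/188=0.1011, 70/188=0.3723, 3/188=0.0160
Σp_Cᵢ² = 0.1667² + 0.0152² + 0.2121² + 0.0455² + 0.1515² + 0.0303² + 0.1667² + 0.2121² = 0.027789 + 0.000231 + 0.044986 + 0.002070 + 0.022952 + 0.000918 + 0.027789 + 0.044986 = 0.171721
B_C = 1 / 0.171721 = 5.8234
Σp_Aᵢ² = 0.0266² + 0.3617² + 0.0479² + 0.0160² + 0.0585² + 0.1011² + 0.3723² + 0.0160² = 0.000708 + 0.130827 + 0.002294 + 0.000256 + 0.003422 + 0.010221 + 0.138607 + 0.000256 = 0.286591
B_A = 1 / 0.286591 = 3.4893
Highest B → broadest niche (most generalist): Species C (B = 5.82).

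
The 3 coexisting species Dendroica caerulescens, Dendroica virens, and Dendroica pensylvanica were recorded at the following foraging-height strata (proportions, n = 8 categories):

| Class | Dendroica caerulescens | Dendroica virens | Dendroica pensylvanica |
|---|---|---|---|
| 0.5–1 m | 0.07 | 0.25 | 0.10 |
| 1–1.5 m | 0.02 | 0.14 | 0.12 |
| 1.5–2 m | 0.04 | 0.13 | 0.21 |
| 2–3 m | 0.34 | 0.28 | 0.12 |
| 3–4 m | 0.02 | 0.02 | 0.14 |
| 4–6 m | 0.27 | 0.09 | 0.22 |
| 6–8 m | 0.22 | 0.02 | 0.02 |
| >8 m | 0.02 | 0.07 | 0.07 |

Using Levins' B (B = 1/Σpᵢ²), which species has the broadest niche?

Σp_caerᵢ² = 0.07² + 0.02² + 0.04² + 0.34² + 0.02² + 0.27² + 0.22² + 0.02² = 0.0049 + 0.0004 + 0.0016 + 0.1156 + 0.0004 + 0.0729 + 0.0484 + 0.0004 = 0.2446
B_caer = 1 / 0.2446 = 4.0883
Σp_vireᵢ² = 0.25² + 0.14² + 0.13² + 0.28² + 0.02² + 0.09² + 0.02² + 0.07² = 0.0625 + 0.0196 + 0.0169 + 0.0784 + 0.0004 + 0.0081 + 0.0004 + 0.0049 = 0.1912
B_vire = 1 / 0.1912 = 5.2301
Σp_pensᵢ² = 0.10² + 0.12² + 0.21² + 0.12² + 0.14² + 0.22² + 0.02² + 0.07² = 0.0100 + 0.0144 + 0.0441 + 0.0144 + 0.0196 + 0.0484 + 0.0004 + 0.0049 = 0.1562
B_pens = 1 / 0.1562 = 6.4020
Highest B → broadest niche (most generalist): Dendroica pensylvanica (B = 6.40).

Dendroica pensylvanica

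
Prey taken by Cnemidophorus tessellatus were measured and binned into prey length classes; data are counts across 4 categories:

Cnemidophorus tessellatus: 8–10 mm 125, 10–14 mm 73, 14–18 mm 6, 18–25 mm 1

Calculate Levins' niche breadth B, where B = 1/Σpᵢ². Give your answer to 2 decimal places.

Proportions for Cnemidophorus tessellatus (n=205): 125/205=0.6098, 73/205=0.3561, 6/205=0.0293, 1/205=0.0049
Σpᵢ² = 0.6098² + 0.3561² + 0.0293² + 0.0049² = 0.371856 + 0.126807 + 0.000858 + 0.000024 = 0.499545
B = 1 / 0.499545 = 2.0018

2.00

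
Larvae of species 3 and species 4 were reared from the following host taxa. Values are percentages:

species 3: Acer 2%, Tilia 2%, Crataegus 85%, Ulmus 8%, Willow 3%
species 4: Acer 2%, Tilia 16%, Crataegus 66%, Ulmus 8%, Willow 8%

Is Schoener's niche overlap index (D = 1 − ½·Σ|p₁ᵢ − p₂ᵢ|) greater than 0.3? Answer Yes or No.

Yes

Convert percentages to proportions (divide by 100).
Σ|p₁ᵢ − p₂ᵢ| = 0.00 + 0.14 + 0.19 + 0.00 + 0.05 = 0.38
D = 1 − ½ × 0.38 = 1 − 0.190 = 0.8100
D = 0.8100 > 0.3 → Yes.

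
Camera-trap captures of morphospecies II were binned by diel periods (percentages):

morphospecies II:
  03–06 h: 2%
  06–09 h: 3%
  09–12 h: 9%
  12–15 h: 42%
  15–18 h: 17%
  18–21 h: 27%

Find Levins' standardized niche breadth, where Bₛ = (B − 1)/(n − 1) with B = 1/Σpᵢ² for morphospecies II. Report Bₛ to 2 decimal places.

0.50

Convert percentages to proportions (divide by 100).
Σpᵢ² = 0.02² + 0.03² + 0.09² + 0.42² + 0.17² + 0.27² = 0.0004 + 0.0009 + 0.0081 + 0.1764 + 0.0289 + 0.0729 = 0.2876
B = 1 / 0.2876 = 3.4771
Bₛ = (B − 1)/(n − 1) = (3.4771 − 1)/(6 − 1) = 2.4771/5 = 0.4954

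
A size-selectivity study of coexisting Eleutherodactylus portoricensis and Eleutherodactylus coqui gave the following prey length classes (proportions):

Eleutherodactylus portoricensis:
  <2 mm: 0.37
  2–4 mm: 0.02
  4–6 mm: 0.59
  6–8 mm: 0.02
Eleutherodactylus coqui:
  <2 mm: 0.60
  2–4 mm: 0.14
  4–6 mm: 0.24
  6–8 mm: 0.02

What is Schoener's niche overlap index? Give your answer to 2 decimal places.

Σ|p₁ᵢ − p₂ᵢ| = 0.23 + 0.12 + 0.35 + 0.00 = 0.70
D = 1 − ½ × 0.70 = 1 − 0.350 = 0.6500

0.65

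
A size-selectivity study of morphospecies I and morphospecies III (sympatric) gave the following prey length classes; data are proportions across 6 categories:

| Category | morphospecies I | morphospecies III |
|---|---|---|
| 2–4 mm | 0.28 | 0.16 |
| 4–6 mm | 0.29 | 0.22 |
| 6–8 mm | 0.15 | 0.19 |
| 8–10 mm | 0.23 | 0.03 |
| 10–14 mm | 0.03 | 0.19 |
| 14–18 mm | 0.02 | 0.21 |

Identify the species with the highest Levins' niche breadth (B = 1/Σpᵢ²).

morphospecies III

Σp_Iᵢ² = 0.28² + 0.29² + 0.15² + 0.23² + 0.03² + 0.02² = 0.0784 + 0.0841 + 0.0225 + 0.0529 + 0.0009 + 0.0004 = 0.2392
B_I = 1 / 0.2392 = 4.1806
Σp_IIIᵢ² = 0.16² + 0.22² + 0.19² + 0.03² + 0.19² + 0.21² = 0.0256 + 0.0484 + 0.0361 + 0.0009 + 0.0361 + 0.0441 = 0.1912
B_III = 1 / 0.1912 = 5.2301
Highest B → broadest niche (most generalist): morphospecies III (B = 5.23).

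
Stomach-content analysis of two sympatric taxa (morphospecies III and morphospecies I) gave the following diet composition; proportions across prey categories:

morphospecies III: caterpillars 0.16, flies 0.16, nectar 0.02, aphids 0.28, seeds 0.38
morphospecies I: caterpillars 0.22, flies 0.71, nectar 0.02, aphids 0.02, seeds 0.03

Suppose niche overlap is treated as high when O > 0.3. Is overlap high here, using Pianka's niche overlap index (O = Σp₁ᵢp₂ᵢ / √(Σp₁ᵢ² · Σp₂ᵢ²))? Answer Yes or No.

Σ p₁ᵢp₂ᵢ = 0.0352 + 0.1136 + 0.0004 + 0.0056 + 0.0114 = 0.1662
Σp_1ᵢ² = 0.16² + 0.16² + 0.02² + 0.28² + 0.38² = 0.0256 + 0.0256 + 0.0004 + 0.0784 + 0.1444 = 0.2744
Σp_2ᵢ² = 0.22² + 0.71² + 0.02² + 0.02² + 0.03² = 0.0484 + 0.5041 + 0.0004 + 0.0004 + 0.0009 = 0.5542
O = 0.1662 / √(0.2744 × 0.5542) = 0.1662 / 0.38996 = 0.4262
O = 0.4262 > 0.3 → Yes.

Yes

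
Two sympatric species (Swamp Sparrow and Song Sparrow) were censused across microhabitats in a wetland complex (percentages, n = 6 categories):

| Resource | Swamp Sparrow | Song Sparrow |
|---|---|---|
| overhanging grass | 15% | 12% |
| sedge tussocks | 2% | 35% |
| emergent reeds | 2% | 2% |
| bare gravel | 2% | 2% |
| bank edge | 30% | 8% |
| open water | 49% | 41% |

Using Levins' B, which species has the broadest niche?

Song Sparrow

Convert percentages to proportions (divide by 100).
Σp_Swamᵢ² = 0.15² + 0.02² + 0.02² + 0.02² + 0.30² + 0.49² = 0.0225 + 0.0004 + 0.0004 + 0.0004 + 0.0900 + 0.2401 = 0.3538
B_Swam = 1 / 0.3538 = 2.8265
Σp_Songᵢ² = 0.12² + 0.35² + 0.02² + 0.02² + 0.08² + 0.41² = 0.0144 + 0.1225 + 0.0004 + 0.0004 + 0.0064 + 0.1681 = 0.3122
B_Song = 1 / 0.3122 = 3.2031
Highest B → broadest niche (most generalist): Song Sparrow (B = 3.20).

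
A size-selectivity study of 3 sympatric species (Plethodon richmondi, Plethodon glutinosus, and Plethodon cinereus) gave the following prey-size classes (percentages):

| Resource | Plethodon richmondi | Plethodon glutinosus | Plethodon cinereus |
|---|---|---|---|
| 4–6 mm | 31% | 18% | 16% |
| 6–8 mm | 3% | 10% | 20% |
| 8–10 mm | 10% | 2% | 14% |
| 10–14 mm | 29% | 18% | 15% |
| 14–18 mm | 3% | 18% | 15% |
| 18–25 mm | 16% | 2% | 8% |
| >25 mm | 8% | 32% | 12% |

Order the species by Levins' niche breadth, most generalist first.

Plethodon cinereus > Plethodon glutinosus > Plethodon richmondi

Convert percentages to proportions (divide by 100).
Σp_richᵢ² = 0.31² + 0.03² + 0.10² + 0.29² + 0.03² + 0.16² + 0.08² = 0.0961 + 0.0009 + 0.0100 + 0.0841 + 0.0009 + 0.0256 + 0.0064 = 0.2240
B_rich = 1 / 0.2240 = 4.4643
Σp_glutᵢ² = 0.18² + 0.10² + 0.02² + 0.18² + 0.18² + 0.02² + 0.32² = 0.0324 + 0.0100 + 0.0004 + 0.0324 + 0.0324 + 0.0004 + 0.1024 = 0.2104
B_glut = 1 / 0.2104 = 4.7529
Σp_cineᵢ² = 0.16² + 0.20² + 0.14² + 0.15² + 0.15² + 0.08² + 0.12² = 0.0256 + 0.0400 + 0.0196 + 0.0225 + 0.0225 + 0.0064 + 0.0144 = 0.1510
B_cine = 1 / 0.1510 = 6.6225
Ranking by B (broadest → narrowest): Plethodon cinereus (6.62) > Plethodon glutinosus (4.75) > Plethodon richmondi (4.46)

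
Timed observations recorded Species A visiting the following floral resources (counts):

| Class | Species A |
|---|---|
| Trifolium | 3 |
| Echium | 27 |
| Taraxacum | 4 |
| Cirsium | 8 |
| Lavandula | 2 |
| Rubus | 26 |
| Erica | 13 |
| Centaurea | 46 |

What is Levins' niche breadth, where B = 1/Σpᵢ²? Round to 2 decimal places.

4.40

Proportions for Species A (n=129): 3/129=0.0233, 27/129=0.2093, 4/129=0.0310, 8/129=0.0620, 2/129=0.0155, 26/129=0.2016, 13/129=0.1008, 46/129=0.3566
Σpᵢ² = 0.0233² + 0.2093² + 0.0310² + 0.0620² + 0.0155² + 0.2016² + 0.1008² + 0.3566² = 0.000543 + 0.043806 + 0.000961 + 0.003844 + 0.000240 + 0.040643 + 0.010161 + 0.127164 = 0.227362
B = 1 / 0.227362 = 4.3983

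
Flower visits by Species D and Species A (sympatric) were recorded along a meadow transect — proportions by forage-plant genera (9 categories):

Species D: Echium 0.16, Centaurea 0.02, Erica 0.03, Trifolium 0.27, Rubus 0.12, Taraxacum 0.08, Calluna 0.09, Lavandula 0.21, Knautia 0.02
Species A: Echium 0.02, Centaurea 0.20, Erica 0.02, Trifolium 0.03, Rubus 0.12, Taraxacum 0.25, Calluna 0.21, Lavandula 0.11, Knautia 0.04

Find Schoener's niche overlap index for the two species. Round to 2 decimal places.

Σ|p₁ᵢ − p₂ᵢ| = 0.14 + 0.18 + 0.01 + 0.24 + 0.00 + 0.17 + 0.12 + 0.10 + 0.02 = 0.98
D = 1 − ½ × 0.98 = 1 − 0.490 = 0.5100

0.51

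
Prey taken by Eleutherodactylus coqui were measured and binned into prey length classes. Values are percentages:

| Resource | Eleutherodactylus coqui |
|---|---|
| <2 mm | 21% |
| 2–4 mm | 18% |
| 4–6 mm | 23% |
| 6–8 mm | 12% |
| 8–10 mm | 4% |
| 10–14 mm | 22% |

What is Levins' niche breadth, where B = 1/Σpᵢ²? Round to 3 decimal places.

5.160

Convert percentages to proportions (divide by 100).
Σpᵢ² = 0.21² + 0.18² + 0.23² + 0.12² + 0.04² + 0.22² = 0.0441 + 0.0324 + 0.0529 + 0.0144 + 0.0016 + 0.0484 = 0.1938
B = 1 / 0.1938 = 5.15996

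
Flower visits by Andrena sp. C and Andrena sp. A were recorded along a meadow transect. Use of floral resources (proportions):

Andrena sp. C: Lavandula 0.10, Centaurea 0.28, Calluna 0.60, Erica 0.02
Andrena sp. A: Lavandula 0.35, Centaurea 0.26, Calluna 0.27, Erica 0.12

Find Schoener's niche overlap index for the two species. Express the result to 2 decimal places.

0.65

Σ|p₁ᵢ − p₂ᵢ| = 0.25 + 0.02 + 0.33 + 0.10 = 0.70
D = 1 − ½ × 0.70 = 1 − 0.350 = 0.6500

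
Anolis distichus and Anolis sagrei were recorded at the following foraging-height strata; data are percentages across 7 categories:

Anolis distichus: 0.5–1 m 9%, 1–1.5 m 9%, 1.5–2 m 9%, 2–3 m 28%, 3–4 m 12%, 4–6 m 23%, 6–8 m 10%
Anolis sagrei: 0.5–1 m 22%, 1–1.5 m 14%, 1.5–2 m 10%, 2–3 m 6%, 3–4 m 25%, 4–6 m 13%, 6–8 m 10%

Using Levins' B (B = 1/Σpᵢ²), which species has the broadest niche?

Convert percentages to proportions (divide by 100).
Σp_distᵢ² = 0.09² + 0.09² + 0.09² + 0.28² + 0.12² + 0.23² + 0.10² = 0.0081 + 0.0081 + 0.0081 + 0.0784 + 0.0144 + 0.0529 + 0.0100 = 0.1800
B_dist = 1 / 0.1800 = 5.5556
Σp_sagrᵢ² = 0.22² + 0.14² + 0.10² + 0.06² + 0.25² + 0.13² + 0.10² = 0.0484 + 0.0196 + 0.0100 + 0.0036 + 0.0625 + 0.0169 + 0.0100 = 0.1710
B_sagr = 1 / 0.1710 = 5.8480
Highest B → broadest niche (most generalist): Anolis sagrei (B = 5.85).

Anolis sagrei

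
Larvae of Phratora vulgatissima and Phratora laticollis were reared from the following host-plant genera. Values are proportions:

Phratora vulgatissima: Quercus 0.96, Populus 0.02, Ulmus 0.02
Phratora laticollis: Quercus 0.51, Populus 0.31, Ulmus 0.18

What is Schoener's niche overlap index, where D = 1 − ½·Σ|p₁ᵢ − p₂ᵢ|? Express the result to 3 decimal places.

Σ|p₁ᵢ − p₂ᵢ| = 0.45 + 0.29 + 0.16 = 0.90
D = 1 − ½ × 0.90 = 1 − 0.450 = 0.55000

0.550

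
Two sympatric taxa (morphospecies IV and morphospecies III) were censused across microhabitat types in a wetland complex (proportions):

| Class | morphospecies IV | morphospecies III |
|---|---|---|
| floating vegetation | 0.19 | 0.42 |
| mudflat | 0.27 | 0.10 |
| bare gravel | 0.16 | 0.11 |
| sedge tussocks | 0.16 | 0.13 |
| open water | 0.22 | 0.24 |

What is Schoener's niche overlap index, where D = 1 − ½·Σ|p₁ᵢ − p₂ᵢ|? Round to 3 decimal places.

0.750

Σ|p₁ᵢ − p₂ᵢ| = 0.23 + 0.17 + 0.05 + 0.03 + 0.02 = 0.50
D = 1 − ½ × 0.50 = 1 − 0.250 = 0.75000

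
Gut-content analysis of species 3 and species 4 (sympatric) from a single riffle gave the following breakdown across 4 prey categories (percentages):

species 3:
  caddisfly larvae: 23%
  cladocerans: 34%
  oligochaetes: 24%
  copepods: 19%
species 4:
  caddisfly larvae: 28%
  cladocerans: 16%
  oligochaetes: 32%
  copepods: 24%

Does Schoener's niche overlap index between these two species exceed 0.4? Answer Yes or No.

Yes

Convert percentages to proportions (divide by 100).
Σ|p₁ᵢ − p₂ᵢ| = 0.05 + 0.18 + 0.08 + 0.05 = 0.36
D = 1 − ½ × 0.36 = 1 − 0.180 = 0.8200
D = 0.8200 > 0.4 → Yes.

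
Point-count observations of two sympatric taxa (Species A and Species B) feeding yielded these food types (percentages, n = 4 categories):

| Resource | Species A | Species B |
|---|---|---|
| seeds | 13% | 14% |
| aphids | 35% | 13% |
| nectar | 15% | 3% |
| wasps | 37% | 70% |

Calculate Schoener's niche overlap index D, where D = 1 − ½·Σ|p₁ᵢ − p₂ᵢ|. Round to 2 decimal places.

0.66

Convert percentages to proportions (divide by 100).
Σ|p₁ᵢ − p₂ᵢ| = 0.01 + 0.22 + 0.12 + 0.33 = 0.68
D = 1 − ½ × 0.68 = 1 − 0.340 = 0.6600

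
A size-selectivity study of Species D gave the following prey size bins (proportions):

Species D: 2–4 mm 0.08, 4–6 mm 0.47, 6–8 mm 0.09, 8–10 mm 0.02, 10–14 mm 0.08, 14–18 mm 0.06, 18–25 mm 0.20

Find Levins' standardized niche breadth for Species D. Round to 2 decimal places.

0.42

Σpᵢ² = 0.08² + 0.47² + 0.09² + 0.02² + 0.08² + 0.06² + 0.20² = 0.0064 + 0.2209 + 0.0081 + 0.0004 + 0.0064 + 0.0036 + 0.0400 = 0.2858
B = 1 / 0.2858 = 3.4990
Bₛ = (B − 1)/(n − 1) = (3.4990 − 1)/(7 − 1) = 2.4990/6 = 0.4165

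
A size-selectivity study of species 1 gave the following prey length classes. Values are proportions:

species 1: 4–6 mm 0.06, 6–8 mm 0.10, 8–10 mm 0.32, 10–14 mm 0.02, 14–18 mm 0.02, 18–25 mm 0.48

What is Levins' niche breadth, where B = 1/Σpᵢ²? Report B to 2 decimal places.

Σpᵢ² = 0.06² + 0.10² + 0.32² + 0.02² + 0.02² + 0.48² = 0.0036 + 0.0100 + 0.1024 + 0.0004 + 0.0004 + 0.2304 = 0.3472
B = 1 / 0.3472 = 2.8802

2.88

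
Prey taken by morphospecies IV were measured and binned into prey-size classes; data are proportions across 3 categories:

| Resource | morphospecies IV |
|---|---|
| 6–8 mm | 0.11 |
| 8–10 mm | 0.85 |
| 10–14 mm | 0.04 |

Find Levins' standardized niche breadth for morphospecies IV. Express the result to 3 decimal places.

0.179

Σpᵢ² = 0.11² + 0.85² + 0.04² = 0.0121 + 0.7225 + 0.0016 = 0.7362
B = 1 / 0.7362 = 1.35833
Bₛ = (B − 1)/(n − 1) = (1.35833 − 1)/(3 − 1) = 0.35833/2 = 0.17917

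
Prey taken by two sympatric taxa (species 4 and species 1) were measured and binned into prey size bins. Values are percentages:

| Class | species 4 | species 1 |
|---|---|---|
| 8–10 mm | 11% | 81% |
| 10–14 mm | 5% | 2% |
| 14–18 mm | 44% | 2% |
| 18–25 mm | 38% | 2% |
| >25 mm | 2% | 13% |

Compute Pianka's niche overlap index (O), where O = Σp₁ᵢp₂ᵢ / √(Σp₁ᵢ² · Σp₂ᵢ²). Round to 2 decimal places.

Convert percentages to proportions (divide by 100).
Σ p₁ᵢp₂ᵢ = 0.0891 + 0.0010 + 0.0088 + 0.0076 + 0.0026 = 0.1091
Σp_1ᵢ² = 0.11² + 0.05² + 0.44² + 0.38² + 0.02² = 0.0121 + 0.0025 + 0.1936 + 0.1444 + 0.0004 = 0.3530
Σp_2ᵢ² = 0.81² + 0.02² + 0.02² + 0.02² + 0.13² = 0.6561 + 0.0004 + 0.0004 + 0.0004 + 0.0169 = 0.6742
O = 0.1091 / √(0.3530 × 0.6742) = 0.1091 / 0.48784 = 0.2236

0.22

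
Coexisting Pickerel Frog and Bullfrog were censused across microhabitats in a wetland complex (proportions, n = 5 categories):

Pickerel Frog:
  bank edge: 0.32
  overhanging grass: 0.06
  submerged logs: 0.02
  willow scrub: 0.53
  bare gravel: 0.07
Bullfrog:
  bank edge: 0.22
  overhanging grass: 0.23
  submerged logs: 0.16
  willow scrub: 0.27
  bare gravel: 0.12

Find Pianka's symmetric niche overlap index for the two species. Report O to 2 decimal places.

0.82

Σ p₁ᵢp₂ᵢ = 0.0704 + 0.0138 + 0.0032 + 0.1431 + 0.0084 = 0.2389
Σp_1ᵢ² = 0.32² + 0.06² + 0.02² + 0.53² + 0.07² = 0.1024 + 0.0036 + 0.0004 + 0.2809 + 0.0049 = 0.3922
Σp_2ᵢ² = 0.22² + 0.23² + 0.16² + 0.27² + 0.12² = 0.0484 + 0.0529 + 0.0256 + 0.0729 + 0.0144 = 0.2142
O = 0.2389 / √(0.3922 × 0.2142) = 0.2389 / 0.28984 = 0.8242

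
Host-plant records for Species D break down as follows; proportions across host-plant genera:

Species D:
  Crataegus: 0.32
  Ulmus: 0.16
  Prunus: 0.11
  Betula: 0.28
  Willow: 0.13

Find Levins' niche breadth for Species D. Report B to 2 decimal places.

Σpᵢ² = 0.32² + 0.16² + 0.11² + 0.28² + 0.13² = 0.1024 + 0.0256 + 0.0121 + 0.0784 + 0.0169 = 0.2354
B = 1 / 0.2354 = 4.2481

4.25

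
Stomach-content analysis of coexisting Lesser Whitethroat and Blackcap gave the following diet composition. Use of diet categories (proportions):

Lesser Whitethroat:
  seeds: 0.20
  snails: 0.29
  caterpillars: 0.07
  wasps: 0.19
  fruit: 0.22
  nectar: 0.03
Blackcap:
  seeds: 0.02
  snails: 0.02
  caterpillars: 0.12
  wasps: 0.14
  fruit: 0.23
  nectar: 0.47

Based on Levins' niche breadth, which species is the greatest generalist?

Lesser Whitethroat

Σp_Whitᵢ² = 0.20² + 0.29² + 0.07² + 0.19² + 0.22² + 0.03² = 0.0400 + 0.0841 + 0.0049 + 0.0361 + 0.0484 + 0.0009 = 0.2144
B_Whit = 1 / 0.2144 = 4.6642
Σp_Blacᵢ² = 0.02² + 0.02² + 0.12² + 0.14² + 0.23² + 0.47² = 0.0004 + 0.0004 + 0.0144 + 0.0196 + 0.0529 + 0.2209 = 0.3086
B_Blac = 1 / 0.3086 = 3.2404
Highest B → broadest niche (most generalist): Lesser Whitethroat (B = 4.66).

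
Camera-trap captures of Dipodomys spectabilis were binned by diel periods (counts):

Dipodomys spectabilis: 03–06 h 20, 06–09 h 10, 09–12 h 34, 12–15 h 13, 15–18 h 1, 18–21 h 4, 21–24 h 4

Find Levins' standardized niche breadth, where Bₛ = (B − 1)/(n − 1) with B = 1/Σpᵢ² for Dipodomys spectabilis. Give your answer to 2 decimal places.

Proportions for Dipodomys spectabilis (n=86): 20/86=0.2326, 10/86=0.1163, 34/86=0.3953, 13/86=0.1512, 1/86=0.0116, 4/86=0.0465, 4/86=0.0465
Σpᵢ² = 0.2326² + 0.1163² + 0.3953² + 0.1512² + 0.0116² + 0.0465² + 0.0465² = 0.054103 + 0.013526 + 0.156262 + 0.022861 + 0.000135 + 0.002162 + 0.002162 = 0.251211
B = 1 / 0.251211 = 3.9807
Bₛ = (B − 1)/(n − 1) = (3.9807 − 1)/(7 − 1) = 2.9807/6 = 0.4968

0.50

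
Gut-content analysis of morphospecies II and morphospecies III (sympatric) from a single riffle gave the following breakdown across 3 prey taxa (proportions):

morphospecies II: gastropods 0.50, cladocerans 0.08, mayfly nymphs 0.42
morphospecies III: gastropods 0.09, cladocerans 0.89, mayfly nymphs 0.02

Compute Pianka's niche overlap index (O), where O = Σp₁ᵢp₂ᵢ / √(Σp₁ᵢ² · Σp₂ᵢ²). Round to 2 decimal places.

0.21

Σ p₁ᵢp₂ᵢ = 0.0450 + 0.0712 + 0.0084 = 0.1246
Σp_1ᵢ² = 0.50² + 0.08² + 0.42² = 0.2500 + 0.0064 + 0.1764 = 0.4328
Σp_2ᵢ² = 0.09² + 0.89² + 0.02² = 0.0081 + 0.7921 + 0.0004 = 0.8006
O = 0.1246 / √(0.4328 × 0.8006) = 0.1246 / 0.58864 = 0.2117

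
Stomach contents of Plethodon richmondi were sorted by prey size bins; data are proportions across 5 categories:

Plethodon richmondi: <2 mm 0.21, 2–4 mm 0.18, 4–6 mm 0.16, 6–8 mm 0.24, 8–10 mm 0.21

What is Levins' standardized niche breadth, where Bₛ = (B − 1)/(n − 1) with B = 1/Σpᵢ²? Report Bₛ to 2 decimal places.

Σpᵢ² = 0.21² + 0.18² + 0.16² + 0.24² + 0.21² = 0.0441 + 0.0324 + 0.0256 + 0.0576 + 0.0441 = 0.2038
B = 1 / 0.2038 = 4.9068
Bₛ = (B − 1)/(n − 1) = (4.9068 − 1)/(5 − 1) = 3.9068/4 = 0.9767

0.98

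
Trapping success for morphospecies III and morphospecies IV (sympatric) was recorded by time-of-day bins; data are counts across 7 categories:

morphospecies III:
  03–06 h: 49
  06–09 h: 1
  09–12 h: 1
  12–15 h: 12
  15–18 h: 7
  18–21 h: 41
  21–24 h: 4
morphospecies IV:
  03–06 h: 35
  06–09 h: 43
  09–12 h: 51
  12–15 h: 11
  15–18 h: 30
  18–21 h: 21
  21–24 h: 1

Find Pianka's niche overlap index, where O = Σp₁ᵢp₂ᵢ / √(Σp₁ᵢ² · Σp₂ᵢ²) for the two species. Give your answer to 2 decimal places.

Proportions for morphospecies III (n=115): 49/115=0.4261, 1/115=0.0087, 1/115=0.0087, 12/115=0.1043, 7/115=0.0609, 41/115=0.3565, 4/115=0.0348
Proportions for morphospecies IV (n=192): 35/192=0.1823, 43/192=0.2240, 51/192=0.2656, 11/192=0.0573, 30/192=0.1563, 21/192=0.1094, 1/192=0.0052
Σ p₁ᵢp₂ᵢ = 0.077678 + 0.001949 + 0.002311 + 0.005976 + 0.009519 + 0.039001 + 0.000181 = 0.136615
Σp_1ᵢ² = 0.4261² + 0.0087² + 0.0087² + 0.1043² + 0.0609² + 0.3565² + 0.0348² = 0.181561 + 0.000076 + 0.000076 + 0.010878 + 0.003709 + 0.127092 + 0.001211 = 0.324603
Σp_2ᵢ² = 0.1823² + 0.2240² + 0.2656² + 0.0573² + 0.1563² + 0.1094² + 0.0052² = 0.033233 + 0.050176 + 0.070543 + 0.003283 + 0.024430 + 0.011968 + 0.000027 = 0.193660
O = 0.136615 / √(0.324603 × 0.193660) = 0.136615 / 0.2507242 = 0.5449

0.54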